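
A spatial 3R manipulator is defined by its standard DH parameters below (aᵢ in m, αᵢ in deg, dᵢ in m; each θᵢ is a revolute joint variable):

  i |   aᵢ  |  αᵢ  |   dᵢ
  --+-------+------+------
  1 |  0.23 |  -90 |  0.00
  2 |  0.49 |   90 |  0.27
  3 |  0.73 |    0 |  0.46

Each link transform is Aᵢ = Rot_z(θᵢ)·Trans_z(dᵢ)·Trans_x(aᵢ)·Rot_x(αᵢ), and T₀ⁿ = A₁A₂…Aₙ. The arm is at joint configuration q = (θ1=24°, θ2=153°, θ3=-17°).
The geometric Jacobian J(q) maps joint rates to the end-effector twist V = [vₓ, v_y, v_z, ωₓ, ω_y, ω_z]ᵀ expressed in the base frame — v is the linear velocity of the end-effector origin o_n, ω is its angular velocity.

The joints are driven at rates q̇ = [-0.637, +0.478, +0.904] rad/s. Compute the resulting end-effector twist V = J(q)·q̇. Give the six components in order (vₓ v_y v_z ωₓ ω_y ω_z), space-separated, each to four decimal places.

-0.9559 0.6974 0.3186 0.1805 0.6036 -1.4425

o_n = [-0.5892, -0.2004, -0.9493]
J₁: ẑ×o_n = [0.2004, -0.5892, 0.0000], ω = ẑ
J2: z=[-0.4067, 0.9135, 0.0000] o=[0.2101, 0.0935, 0.0000] → [-0.8672, -0.3861, 0.8498, -0.4067, 0.9135, 0.0000]
J3: z=[0.4147, 0.1847, -0.8910] o=[-0.2986, 0.1626, -0.2225] → [-0.4577, 0.5604, -0.0969, 0.4147, 0.1847, -0.8910]
V = J·q̇ = [-0.9559, 0.6974, 0.3186, 0.1805, 0.6036, -1.4425]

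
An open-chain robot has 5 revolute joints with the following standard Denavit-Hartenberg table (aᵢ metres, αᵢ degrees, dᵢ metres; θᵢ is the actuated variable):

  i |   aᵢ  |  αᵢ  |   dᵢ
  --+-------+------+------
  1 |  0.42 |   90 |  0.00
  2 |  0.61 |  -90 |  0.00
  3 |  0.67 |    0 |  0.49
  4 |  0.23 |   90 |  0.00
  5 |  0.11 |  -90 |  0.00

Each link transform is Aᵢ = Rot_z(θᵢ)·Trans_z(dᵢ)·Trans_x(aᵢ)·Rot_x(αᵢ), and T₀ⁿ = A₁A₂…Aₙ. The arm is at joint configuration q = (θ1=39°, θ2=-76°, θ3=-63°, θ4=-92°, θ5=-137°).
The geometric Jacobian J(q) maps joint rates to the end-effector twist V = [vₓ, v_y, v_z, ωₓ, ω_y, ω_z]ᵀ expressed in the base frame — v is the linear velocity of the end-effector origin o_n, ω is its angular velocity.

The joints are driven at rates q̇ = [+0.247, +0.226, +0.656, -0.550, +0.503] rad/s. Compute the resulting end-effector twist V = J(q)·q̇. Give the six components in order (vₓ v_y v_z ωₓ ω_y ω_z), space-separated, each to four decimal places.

0.0161 0.5521 -0.2295 -0.1047 0.2110 0.4789

o_n = [1.2012, 0.1232, -0.6551]
J₁: ẑ×o_n = [-0.1232, 1.2012, 0.0000], ω = ẑ
J2: z=[0.6293, -0.7771, 0.0000] o=[0.3264, 0.2643, 0.0000] → [0.5091, 0.4123, 0.5910, 0.6293, -0.7771, 0.0000]
J3: z=[0.7541, 0.6106, 0.2419] o=[0.4411, 0.3572, -0.5919] → [0.0180, 0.2316, -0.6406, 0.7541, 0.6106, 0.2419]
J4: z=[0.7541, 0.6106, 0.2419] o=[1.2435, 0.2388, -0.7685] → [0.0972, -0.0957, -0.0613, 0.7541, 0.6106, 0.2419]
J5: z=[-0.6498, 0.6400, 0.4101] o=[1.2654, 0.1315, -0.5662] → [-0.0535, -0.0841, 0.0465, -0.6498, 0.6400, 0.4101]
V = J·q̇ = [0.0161, 0.5521, -0.2295, -0.1047, 0.2110, 0.4789]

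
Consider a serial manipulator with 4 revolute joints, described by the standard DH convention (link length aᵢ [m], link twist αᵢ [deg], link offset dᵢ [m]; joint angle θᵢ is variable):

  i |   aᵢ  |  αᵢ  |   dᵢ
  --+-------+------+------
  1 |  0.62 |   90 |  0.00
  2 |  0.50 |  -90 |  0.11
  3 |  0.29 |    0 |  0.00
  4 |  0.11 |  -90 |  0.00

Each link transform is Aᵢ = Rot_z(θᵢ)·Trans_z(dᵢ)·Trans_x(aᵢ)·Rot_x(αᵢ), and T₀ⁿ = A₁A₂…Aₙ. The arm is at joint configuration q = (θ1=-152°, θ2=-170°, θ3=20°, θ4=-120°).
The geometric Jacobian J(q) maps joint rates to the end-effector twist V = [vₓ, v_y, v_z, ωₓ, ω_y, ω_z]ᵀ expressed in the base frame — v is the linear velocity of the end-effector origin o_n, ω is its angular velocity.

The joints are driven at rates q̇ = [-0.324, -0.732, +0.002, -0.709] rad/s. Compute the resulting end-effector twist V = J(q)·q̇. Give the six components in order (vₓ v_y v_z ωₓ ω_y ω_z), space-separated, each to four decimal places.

o_n = [0.0518, 0.1625, -0.1308]
J₁: ẑ×o_n = [-0.1625, 0.0518, 0.0000], ω = ẑ
J2: z=[-0.4695, 0.8829, 0.0000] o=[-0.5474, -0.2911, 0.0000] → [-0.1155, -0.0614, -0.7420, -0.4695, 0.8829, 0.0000]
J3: z=[-0.1533, -0.0815, -0.9848] o=[-0.1643, 0.0372, -0.0868] → [0.1269, -0.2195, -0.0016, -0.1533, -0.0815, -0.9848]
J4: z=[-0.1533, -0.0815, -0.9848] o=[0.1192, 0.0756, -0.1341] → [0.0852, 0.0670, -0.0188, -0.1533, -0.0815, -0.9848]
V = J·q̇ = [0.0770, -0.0197, 0.5565, 0.4521, -0.5887, 0.3723]

0.0770 -0.0197 0.5565 0.4521 -0.5887 0.3723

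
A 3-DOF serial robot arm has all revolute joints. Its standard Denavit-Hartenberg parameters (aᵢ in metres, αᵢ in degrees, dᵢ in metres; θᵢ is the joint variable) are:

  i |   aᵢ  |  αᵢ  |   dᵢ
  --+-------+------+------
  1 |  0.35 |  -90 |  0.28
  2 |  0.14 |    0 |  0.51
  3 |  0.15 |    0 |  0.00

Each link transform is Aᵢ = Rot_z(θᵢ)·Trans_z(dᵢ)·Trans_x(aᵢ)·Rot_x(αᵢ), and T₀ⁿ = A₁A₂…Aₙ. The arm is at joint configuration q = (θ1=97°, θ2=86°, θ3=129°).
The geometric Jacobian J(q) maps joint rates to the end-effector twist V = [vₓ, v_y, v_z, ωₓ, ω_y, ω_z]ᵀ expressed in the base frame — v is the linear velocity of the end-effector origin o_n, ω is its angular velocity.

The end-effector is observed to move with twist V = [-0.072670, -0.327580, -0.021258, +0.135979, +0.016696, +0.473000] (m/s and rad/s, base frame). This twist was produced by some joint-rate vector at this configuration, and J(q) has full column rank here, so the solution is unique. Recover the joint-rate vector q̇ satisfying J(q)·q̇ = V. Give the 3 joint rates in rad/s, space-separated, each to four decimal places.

o_n = [-0.5351, 0.1730, 0.2264]
J₁: ẑ×o_n = [-0.1730, -0.5351, 0.0000], ω = ẑ
J2: z=[-0.9925, -0.1219, 0.0000] o=[-0.0427, 0.3474, 0.2800] → [0.0065, -0.0532, 0.1131, -0.9925, -0.1219, 0.0000]
J3: z=[-0.9925, -0.1219, 0.0000] o=[-0.5500, 0.2949, 0.1403] → [-0.0105, 0.0854, 0.1229, -0.9925, -0.1219, 0.0000]
q̇ = J⁺·V = [0.4730, 0.4530, -0.5900]

0.4730 0.4530 -0.5900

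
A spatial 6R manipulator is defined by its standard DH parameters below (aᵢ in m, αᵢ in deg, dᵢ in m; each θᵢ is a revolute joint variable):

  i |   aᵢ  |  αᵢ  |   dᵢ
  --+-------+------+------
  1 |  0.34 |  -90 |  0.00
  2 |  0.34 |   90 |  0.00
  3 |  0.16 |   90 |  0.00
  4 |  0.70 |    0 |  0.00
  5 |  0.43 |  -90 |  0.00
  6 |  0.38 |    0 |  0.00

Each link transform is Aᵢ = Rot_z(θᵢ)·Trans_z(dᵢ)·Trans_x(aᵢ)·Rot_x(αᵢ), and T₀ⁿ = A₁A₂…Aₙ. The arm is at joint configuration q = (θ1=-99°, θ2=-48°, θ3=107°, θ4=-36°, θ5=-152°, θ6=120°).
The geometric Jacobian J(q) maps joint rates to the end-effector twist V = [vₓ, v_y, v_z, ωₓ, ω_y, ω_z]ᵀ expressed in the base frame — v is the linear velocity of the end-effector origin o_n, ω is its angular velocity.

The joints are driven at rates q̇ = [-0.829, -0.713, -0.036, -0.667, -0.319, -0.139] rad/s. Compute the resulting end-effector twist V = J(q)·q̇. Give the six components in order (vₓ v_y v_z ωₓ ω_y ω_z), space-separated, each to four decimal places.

-0.8158 -0.5798 0.1060 -0.8596 0.8553 -1.4659

o_n = [0.2817, -0.5936, -0.3403]
J₁: ẑ×o_n = [0.5936, 0.2817, -0.0000], ω = ẑ
J2: z=[0.9877, -0.1564, 0.0000] o=[-0.0532, -0.3358, 0.0000] → [0.0532, 0.3361, -0.2023, 0.9877, -0.1564, 0.0000]
J3: z=[0.1163, 0.7340, 0.6691] o=[-0.0888, -0.5605, 0.2527] → [-0.4131, 0.3168, -0.2758, 0.1163, 0.7340, 0.6691]
J4: z=[0.1887, -0.6778, 0.7107] o=[0.0672, -0.5535, 0.2179] → [0.4069, 0.2577, 0.1378, 0.1887, -0.6778, 0.7107]
J5: z=[0.1887, -0.6778, 0.7107] o=[0.5716, -0.8308, -0.1805] → [-0.0602, -0.1759, -0.1518, 0.1887, -0.6778, 0.7107]
J6: z=[-0.2508, -0.7329, -0.6324] o=[0.1634, -0.8055, -0.0479] → [0.3483, -0.1482, 0.0336, -0.2508, -0.7329, -0.6324]
V = J·q̇ = [-0.8158, -0.5798, 0.1060, -0.8596, 0.8553, -1.4659]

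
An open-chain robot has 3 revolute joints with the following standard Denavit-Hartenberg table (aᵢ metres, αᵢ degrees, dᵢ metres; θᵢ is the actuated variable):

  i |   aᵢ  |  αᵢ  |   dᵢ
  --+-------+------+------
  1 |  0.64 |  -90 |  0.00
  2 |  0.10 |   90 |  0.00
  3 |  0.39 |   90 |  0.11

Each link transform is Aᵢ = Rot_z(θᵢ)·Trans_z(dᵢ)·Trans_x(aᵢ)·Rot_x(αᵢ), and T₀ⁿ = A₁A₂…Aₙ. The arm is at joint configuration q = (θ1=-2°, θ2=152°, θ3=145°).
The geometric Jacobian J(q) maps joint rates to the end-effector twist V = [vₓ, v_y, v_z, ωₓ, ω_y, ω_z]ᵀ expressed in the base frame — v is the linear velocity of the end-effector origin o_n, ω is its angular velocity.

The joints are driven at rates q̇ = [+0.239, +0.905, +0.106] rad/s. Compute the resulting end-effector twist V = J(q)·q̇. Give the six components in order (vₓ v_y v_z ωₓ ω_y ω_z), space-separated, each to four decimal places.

o_n = [0.8927, 0.1927, 0.0059]
J₁: ẑ×o_n = [-0.1927, 0.8927, 0.0000], ω = ẑ
J2: z=[0.0349, 0.9994, 0.0000] o=[0.6396, -0.0223, 0.0000] → [0.0059, -0.0002, -0.2454, 0.0349, 0.9994, 0.0000]
J3: z=[0.4692, -0.0164, -0.8829] o=[0.5514, -0.0193, -0.0469] → [0.1862, -0.3262, 0.1050, 0.4692, -0.0164, -0.8829]
V = J·q̇ = [-0.0210, 0.1786, -0.2110, 0.0813, 0.9027, 0.1454]

-0.0210 0.1786 -0.2110 0.0813 0.9027 0.1454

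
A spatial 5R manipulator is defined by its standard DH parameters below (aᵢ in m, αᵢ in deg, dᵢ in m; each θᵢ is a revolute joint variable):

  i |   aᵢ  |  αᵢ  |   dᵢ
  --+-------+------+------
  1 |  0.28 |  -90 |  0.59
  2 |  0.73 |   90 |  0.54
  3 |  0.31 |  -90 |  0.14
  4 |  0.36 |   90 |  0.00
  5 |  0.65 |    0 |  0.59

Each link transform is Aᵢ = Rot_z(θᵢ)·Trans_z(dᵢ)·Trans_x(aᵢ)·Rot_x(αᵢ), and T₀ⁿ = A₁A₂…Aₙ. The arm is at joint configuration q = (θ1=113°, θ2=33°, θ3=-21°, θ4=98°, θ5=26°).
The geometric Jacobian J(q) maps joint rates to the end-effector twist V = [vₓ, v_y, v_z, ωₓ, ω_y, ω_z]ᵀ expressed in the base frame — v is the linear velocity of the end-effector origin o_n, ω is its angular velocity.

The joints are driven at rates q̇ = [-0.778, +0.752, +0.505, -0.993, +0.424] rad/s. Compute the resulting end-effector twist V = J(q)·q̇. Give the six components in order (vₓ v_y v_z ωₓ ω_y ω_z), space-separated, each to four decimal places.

0.3690 0.6133 -0.7097 0.1929 0.3787 -0.4236

o_n = [-0.9191, 0.8021, -0.9867]
J₁: ẑ×o_n = [-0.8021, -0.9191, 0.0000], ω = ẑ
J2: z=[-0.9205, -0.3907, 0.0000] o=[-0.1094, 0.2577, 0.5900] → [0.6161, -1.4514, -0.8174, -0.9205, -0.3907, 0.0000]
J3: z=[-0.2128, 0.5013, 0.8387] o=[-0.8457, 0.6103, 0.1924] → [-0.7520, -0.3125, -0.0040, -0.2128, 0.5013, 0.8387]
J4: z=[-0.9768, -0.0881, -0.1952] o=[-0.8681, 0.9473, 0.1522] → [0.0720, -1.1025, 0.1374, -0.9768, -0.0881, -0.1952]
J5: z=[0.0533, 0.7826, -0.6202] o=[-0.7934, 0.7255, -0.1213] → [-0.6298, 0.1241, 0.1025, 0.0533, 0.7826, -0.6202]
V = J·q̇ = [0.3690, 0.6133, -0.7097, 0.1929, 0.3787, -0.4236]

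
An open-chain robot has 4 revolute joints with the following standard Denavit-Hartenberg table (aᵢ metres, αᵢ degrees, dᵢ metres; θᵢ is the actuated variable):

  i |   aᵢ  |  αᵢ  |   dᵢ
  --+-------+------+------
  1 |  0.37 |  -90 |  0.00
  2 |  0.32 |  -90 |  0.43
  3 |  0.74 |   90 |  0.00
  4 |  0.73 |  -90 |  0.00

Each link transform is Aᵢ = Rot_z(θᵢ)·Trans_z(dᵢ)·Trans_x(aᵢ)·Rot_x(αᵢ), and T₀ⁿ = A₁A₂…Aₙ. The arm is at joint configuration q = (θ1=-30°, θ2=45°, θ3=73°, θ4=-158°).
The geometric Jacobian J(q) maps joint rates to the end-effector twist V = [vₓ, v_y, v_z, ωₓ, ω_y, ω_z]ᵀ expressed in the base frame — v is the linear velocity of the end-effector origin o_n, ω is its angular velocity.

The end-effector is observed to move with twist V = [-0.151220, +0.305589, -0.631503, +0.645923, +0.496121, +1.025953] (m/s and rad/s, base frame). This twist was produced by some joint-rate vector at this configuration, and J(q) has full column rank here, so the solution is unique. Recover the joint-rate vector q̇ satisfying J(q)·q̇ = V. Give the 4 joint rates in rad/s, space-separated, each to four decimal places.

o_n = [0.8800, -0.0813, -0.0460]
J₁: ẑ×o_n = [0.0813, 0.8800, -0.0000], ω = ẑ
J2: z=[0.5000, 0.8660, 0.0000] o=[0.3204, -0.1850, 0.0000] → [-0.0398, 0.0230, -0.4327, 0.5000, 0.8660, 0.0000]
J3: z=[-0.6124, 0.3536, -0.7071] o=[0.7314, 0.0743, -0.2263] → [-0.0462, 0.0054, 0.0427, -0.6124, 0.3536, -0.7071]
J4: z=[0.7318, -0.0849, -0.6762] o=[0.5100, -0.6151, -0.3793] → [0.3327, -0.4940, 0.4221, 0.7318, -0.0849, -0.6762]
q̇ = J⁺·V = [0.0560, 0.8950, -0.9060, -0.4870]

0.0560 0.8950 -0.9060 -0.4870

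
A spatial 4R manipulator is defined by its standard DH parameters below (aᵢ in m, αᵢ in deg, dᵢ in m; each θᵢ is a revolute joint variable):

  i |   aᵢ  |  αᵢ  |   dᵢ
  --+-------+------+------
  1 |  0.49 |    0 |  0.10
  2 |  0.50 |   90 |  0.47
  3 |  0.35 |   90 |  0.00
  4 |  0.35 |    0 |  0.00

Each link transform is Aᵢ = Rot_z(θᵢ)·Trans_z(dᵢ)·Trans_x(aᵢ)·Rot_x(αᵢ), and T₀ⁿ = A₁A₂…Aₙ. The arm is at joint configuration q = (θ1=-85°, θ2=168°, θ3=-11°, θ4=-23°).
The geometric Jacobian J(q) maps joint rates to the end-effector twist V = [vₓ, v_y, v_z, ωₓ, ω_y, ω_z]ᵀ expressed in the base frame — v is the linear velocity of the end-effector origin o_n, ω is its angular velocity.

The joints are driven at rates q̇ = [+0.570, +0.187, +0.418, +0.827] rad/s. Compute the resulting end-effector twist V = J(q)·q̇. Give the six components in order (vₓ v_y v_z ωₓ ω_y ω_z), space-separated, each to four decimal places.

o_n = [0.0483, 0.6797, 0.4417]
J₁: ẑ×o_n = [-0.6797, 0.0483, 0.0000], ω = ẑ
J2: z=[0.0000, 0.0000, 1.0000] o=[0.0427, -0.4881, 0.1000] → [-1.1678, 0.0056, 0.0000, 0.0000, 0.0000, 1.0000]
J3: z=[0.9925, -0.1219, 0.0000] o=[0.1036, 0.0081, 0.5700] → [0.0156, 0.1273, 0.6598, 0.9925, -0.1219, 0.0000]
J4: z=[-0.0233, -0.1894, -0.9816] o=[0.1455, 0.3491, 0.5032] → [0.3361, 0.0940, -0.0261, -0.0233, -0.1894, -0.9816]
V = J·q̇ = [-0.3213, 0.1595, 0.2542, 0.3957, -0.2076, -0.0548]

-0.3213 0.1595 0.2542 0.3957 -0.2076 -0.0548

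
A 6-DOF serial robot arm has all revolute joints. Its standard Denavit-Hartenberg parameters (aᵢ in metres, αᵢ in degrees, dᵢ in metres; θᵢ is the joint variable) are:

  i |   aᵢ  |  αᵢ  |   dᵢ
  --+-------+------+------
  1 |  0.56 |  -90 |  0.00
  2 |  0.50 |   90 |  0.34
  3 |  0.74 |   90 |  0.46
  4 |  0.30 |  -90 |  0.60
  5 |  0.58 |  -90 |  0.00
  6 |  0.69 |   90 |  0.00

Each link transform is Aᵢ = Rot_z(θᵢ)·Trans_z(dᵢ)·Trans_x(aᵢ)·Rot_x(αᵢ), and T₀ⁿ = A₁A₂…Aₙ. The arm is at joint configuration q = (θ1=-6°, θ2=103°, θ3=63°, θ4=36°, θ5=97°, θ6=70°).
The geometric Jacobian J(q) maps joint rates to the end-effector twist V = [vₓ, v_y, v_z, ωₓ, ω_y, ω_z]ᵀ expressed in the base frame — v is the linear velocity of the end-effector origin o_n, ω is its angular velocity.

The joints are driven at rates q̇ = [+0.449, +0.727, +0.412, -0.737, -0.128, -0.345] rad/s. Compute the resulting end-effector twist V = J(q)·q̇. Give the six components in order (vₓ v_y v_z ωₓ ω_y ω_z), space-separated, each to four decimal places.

o_n = [0.5733, 1.5272, -0.8846]
J₁: ẑ×o_n = [-1.5272, 0.5733, 0.0000], ω = ẑ
J2: z=[0.1045, 0.9945, 0.0000] o=[0.5569, -0.0585, 0.0000] → [-0.8798, 0.0925, 0.1495, 0.1045, 0.9945, 0.0000]
J3: z=[0.9690, -0.1018, -0.2250] o=[0.4806, 0.2914, -0.4872] → [0.3185, 0.3643, 1.2070, 0.9690, -0.1018, -0.2250]
J4: z=[-0.2468, -0.4306, -0.8682] o=[0.9201, 0.9081, -0.9180] → [0.5231, 0.3094, -0.3021, -0.2468, -0.4306, -0.8682]
J5: z=[0.7889, -0.6095, 0.0780] o=[0.9409, 0.8495, -1.5859] → [-0.4803, -0.5819, 0.3106, 0.7889, -0.6095, 0.0780]
J6: z=[-0.5886, -0.7132, 0.3806] o=[1.0432, 1.0503, -1.0515] → [-0.3005, -0.0806, -0.6159, -0.5886, -0.7132, 0.3806]
V = J·q̇ = [-1.4145, 0.3490, 1.0014, 0.7592, 1.3224, 0.8549]

-1.4145 0.3490 1.0014 0.7592 1.3224 0.8549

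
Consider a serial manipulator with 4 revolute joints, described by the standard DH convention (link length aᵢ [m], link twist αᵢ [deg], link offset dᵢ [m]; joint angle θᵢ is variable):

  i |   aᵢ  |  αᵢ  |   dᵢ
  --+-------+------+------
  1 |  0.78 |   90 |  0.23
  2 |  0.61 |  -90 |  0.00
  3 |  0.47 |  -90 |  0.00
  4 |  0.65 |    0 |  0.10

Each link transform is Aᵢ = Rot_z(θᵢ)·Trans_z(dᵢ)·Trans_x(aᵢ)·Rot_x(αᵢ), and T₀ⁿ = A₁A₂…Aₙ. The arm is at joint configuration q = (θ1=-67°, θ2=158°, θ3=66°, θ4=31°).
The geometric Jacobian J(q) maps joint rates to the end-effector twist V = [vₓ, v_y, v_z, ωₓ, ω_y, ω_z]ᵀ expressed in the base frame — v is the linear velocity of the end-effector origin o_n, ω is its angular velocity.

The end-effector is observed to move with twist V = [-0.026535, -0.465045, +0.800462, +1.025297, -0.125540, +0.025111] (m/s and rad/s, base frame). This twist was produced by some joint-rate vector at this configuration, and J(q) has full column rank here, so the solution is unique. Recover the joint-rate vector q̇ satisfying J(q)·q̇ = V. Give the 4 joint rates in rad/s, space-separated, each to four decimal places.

0.1010 -0.6690 -0.1230 0.5550

o_n = [0.9157, 0.3483, 0.8912]
J₁: ẑ×o_n = [-0.3483, 0.9157, 0.0000], ω = ẑ
J2: z=[-0.9205, -0.3907, 0.0000] o=[0.3048, -0.7180, 0.2300] → [-0.2583, 0.6086, -0.7428, -0.9205, -0.3907, 0.0000]
J3: z=[-0.1464, 0.3448, -0.9272] o=[0.0838, -0.1974, 0.4585] → [0.6552, -0.7080, -0.3668, -0.1464, 0.3448, -0.9272]
J4: z=[0.7054, -0.6208, -0.3422] o=[0.4098, 0.1336, 0.5301] → [-0.1506, -0.4278, 0.4656, 0.7054, -0.6208, -0.3422]
q̇ = J⁺·V = [0.1010, -0.6690, -0.1230, 0.5550]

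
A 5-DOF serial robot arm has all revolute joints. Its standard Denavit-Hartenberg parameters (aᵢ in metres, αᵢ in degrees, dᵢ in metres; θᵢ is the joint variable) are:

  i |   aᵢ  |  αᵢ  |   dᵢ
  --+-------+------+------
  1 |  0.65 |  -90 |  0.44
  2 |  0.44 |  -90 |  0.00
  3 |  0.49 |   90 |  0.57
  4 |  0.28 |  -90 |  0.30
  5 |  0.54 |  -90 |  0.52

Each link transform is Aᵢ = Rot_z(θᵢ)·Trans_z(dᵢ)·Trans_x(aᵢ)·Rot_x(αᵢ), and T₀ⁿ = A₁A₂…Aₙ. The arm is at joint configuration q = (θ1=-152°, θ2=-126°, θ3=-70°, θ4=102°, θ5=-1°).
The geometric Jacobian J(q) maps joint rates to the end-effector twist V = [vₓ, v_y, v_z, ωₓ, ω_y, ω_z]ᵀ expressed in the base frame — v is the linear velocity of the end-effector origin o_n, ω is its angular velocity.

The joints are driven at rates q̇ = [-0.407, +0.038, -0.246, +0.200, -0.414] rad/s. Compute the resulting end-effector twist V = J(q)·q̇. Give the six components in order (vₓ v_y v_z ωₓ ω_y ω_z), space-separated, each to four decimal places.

-0.4021 0.6935 -0.3128 0.3172 -0.3828 -0.5410

o_n = [-1.4666, -0.6984, 1.2513]
J₁: ẑ×o_n = [0.6984, -1.4666, 0.0000], ω = ẑ
J2: z=[0.4695, -0.8829, 0.0000] o=[-0.5739, -0.3052, 0.4400] → [-0.7163, -0.3809, -0.9728, 0.4695, -0.8829, 0.0000]
J3: z=[-0.7143, -0.3798, 0.5878] o=[-0.3456, -0.1837, 0.7960] → [0.1296, -0.3337, -0.0581, -0.7143, -0.3798, 0.5878]
J4: z=[-0.3271, -0.5613, -0.7602] o=[-0.4496, -0.7605, 1.2666] → [0.0558, 0.7682, -0.5912, -0.3271, -0.5613, -0.7602]
J5: z=[-0.4566, 0.7982, -0.3929] o=[-0.7794, -0.9901, 1.1834] → [0.1688, 0.3010, 0.4153, -0.4566, 0.7982, -0.3929]
V = J·q̇ = [-0.4021, 0.6935, -0.3128, 0.3172, -0.3828, -0.5410]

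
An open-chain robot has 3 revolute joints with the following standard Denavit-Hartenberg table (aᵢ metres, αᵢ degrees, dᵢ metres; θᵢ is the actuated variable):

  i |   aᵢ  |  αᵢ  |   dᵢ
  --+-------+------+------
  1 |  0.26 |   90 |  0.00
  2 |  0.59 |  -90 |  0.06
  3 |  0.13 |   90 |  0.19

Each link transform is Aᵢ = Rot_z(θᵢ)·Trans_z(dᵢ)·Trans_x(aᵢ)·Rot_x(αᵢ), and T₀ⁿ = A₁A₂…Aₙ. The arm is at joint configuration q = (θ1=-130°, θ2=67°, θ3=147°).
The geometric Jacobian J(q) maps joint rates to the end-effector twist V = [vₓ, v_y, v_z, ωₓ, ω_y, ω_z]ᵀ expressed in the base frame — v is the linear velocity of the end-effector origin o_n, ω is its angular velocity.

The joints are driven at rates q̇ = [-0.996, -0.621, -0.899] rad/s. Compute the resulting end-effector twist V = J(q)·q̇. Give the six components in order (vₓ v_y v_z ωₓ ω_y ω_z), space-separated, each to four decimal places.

-0.3625 -0.1614 0.0505 -0.0562 -1.0331 -1.3473

o_n = [-0.1672, -0.2161, 0.5170]
J₁: ẑ×o_n = [0.2161, -0.1672, 0.0000], ω = ẑ
J2: z=[-0.7660, 0.6428, 0.0000] o=[-0.1671, -0.1992, 0.0000] → [0.3323, 0.3960, 0.0130, -0.7660, 0.6428, 0.0000]
J3: z=[0.5917, 0.7051, 0.3907] o=[-0.3613, -0.3372, 0.5431] → [-0.0657, 0.0913, -0.0652, 0.5917, 0.7051, 0.3907]
V = J·q̇ = [-0.3625, -0.1614, 0.0505, -0.0562, -1.0331, -1.3473]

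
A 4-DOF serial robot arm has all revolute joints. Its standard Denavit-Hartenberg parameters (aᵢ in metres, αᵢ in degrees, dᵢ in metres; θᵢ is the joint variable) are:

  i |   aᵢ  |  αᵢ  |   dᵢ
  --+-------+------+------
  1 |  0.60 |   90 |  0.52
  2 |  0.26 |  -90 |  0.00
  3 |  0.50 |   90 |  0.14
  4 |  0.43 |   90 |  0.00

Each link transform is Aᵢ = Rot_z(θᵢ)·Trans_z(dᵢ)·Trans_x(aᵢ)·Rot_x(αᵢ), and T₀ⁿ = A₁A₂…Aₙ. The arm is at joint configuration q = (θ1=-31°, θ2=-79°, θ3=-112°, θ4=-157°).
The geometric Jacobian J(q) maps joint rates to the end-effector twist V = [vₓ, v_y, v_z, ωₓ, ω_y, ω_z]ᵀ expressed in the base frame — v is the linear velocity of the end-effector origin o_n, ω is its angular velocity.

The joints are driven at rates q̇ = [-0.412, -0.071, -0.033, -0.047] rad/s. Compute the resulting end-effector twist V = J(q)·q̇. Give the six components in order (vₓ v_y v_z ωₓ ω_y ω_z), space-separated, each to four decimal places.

-0.1580 -0.1904 0.0027 0.0069 0.0582 -0.4611

o_n = [0.4771, -0.3994, 0.2977]
J₁: ẑ×o_n = [0.3994, 0.4771, -0.0000], ω = ẑ
J2: z=[-0.5150, -0.8572, 0.0000] o=[0.5143, -0.3090, 0.5200] → [0.1905, -0.1145, 0.0147, -0.5150, -0.8572, 0.0000]
J3: z=[0.8414, -0.5056, 0.1908] o=[0.5568, -0.3346, 0.2648] → [-0.0043, -0.0429, -0.0948, 0.8414, -0.5056, 0.1908]
J4: z=[0.0413, 0.4122, 0.9101] o=[0.4052, -0.7843, 0.4754] → [-0.4236, 0.0728, -0.0137, 0.0413, 0.4122, 0.9101]
V = J·q̇ = [-0.1580, -0.1904, 0.0027, 0.0069, 0.0582, -0.4611]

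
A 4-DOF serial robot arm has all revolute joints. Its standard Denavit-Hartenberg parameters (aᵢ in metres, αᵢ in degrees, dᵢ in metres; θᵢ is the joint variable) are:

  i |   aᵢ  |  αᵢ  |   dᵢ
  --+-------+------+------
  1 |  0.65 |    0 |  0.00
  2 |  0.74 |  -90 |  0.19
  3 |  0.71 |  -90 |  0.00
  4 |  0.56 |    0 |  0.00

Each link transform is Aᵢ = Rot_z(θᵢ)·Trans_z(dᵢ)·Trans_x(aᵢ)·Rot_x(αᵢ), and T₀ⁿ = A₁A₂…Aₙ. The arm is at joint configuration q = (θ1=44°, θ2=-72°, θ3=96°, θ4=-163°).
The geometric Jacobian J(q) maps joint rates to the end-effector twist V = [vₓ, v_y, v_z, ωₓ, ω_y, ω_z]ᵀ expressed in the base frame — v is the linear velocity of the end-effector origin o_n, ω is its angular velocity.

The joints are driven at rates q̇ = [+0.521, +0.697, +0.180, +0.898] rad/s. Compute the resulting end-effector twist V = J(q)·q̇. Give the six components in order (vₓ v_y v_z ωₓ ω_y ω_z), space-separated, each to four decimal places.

0.1860 1.5599 -0.1429 -0.7040 0.5782 1.3119

o_n = [1.1817, 0.2572, 0.0165]
J₁: ẑ×o_n = [-0.2572, 1.1817, 0.0000], ω = ẑ
J2: z=[0.0000, 0.0000, 1.0000] o=[0.4676, 0.4515, 0.0000] → [0.1943, 0.7141, -0.0000, 0.0000, 0.0000, 1.0000]
J3: z=[0.4695, 0.8829, 0.0000] o=[1.1210, 0.1041, 0.1900] → [-0.1532, 0.0815, 0.0182, 0.4695, 0.8829, 0.0000]
J4: z=[-0.8781, 0.4669, 0.1045] o=[1.0554, 0.1390, -0.5161] → [0.2363, 0.4809, -0.1628, -0.8781, 0.4669, 0.1045]
V = J·q̇ = [0.1860, 1.5599, -0.1429, -0.7040, 0.5782, 1.3119]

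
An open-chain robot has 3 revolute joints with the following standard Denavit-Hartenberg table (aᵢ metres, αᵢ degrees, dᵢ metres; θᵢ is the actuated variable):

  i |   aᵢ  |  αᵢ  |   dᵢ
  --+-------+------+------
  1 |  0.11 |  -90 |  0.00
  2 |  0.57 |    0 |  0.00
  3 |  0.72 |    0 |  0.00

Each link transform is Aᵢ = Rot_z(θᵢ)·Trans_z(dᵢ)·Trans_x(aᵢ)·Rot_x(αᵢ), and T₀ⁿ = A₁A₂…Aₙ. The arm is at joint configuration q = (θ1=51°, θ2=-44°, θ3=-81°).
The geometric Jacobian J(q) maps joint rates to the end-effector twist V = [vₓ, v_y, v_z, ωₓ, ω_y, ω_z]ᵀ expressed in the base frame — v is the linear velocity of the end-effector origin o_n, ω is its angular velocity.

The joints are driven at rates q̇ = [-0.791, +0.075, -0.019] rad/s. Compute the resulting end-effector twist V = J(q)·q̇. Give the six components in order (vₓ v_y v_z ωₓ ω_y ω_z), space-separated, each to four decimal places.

o_n = [0.0674, 0.0832, 0.9857]
J₁: ẑ×o_n = [-0.0832, 0.0674, 0.0000], ω = ẑ
J2: z=[-0.7771, 0.6293, 0.0000] o=[0.0692, 0.0855, 0.0000] → [0.6203, 0.7661, 0.0030, -0.7771, 0.6293, 0.0000]
J3: z=[-0.7771, 0.6293, 0.0000] o=[0.3273, 0.4041, 0.3960] → [0.3712, 0.4584, 0.4130, -0.7771, 0.6293, 0.0000]
V = J·q̇ = [0.1053, -0.0045, -0.0076, -0.0435, 0.0352, -0.7910]

0.1053 -0.0045 -0.0076 -0.0435 0.0352 -0.7910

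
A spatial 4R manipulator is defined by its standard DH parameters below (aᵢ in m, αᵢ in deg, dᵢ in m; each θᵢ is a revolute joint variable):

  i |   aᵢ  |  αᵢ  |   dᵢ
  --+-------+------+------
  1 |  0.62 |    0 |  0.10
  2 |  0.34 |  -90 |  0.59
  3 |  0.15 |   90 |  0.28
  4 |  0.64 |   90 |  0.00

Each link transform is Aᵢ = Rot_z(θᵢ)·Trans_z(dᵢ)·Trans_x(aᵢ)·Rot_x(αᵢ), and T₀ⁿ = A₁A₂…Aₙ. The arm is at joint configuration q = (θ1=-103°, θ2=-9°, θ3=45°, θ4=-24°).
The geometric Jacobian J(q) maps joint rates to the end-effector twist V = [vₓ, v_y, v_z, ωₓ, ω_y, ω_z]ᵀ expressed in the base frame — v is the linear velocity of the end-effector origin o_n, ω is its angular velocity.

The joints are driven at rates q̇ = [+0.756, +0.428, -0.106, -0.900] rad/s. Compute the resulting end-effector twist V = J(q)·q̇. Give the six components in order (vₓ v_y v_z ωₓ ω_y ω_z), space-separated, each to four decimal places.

o_n = [-0.4432, -1.4084, 0.1705]
J₁: ẑ×o_n = [1.4084, -0.4432, 0.0000], ω = ẑ
J2: z=[0.0000, 0.0000, 1.0000] o=[-0.1395, -0.6041, 0.1000] → [0.8043, -0.3037, 0.0000, 0.0000, 0.0000, 1.0000]
J3: z=[0.9272, -0.3746, 0.0000] o=[-0.2668, -0.9194, 0.6900] → [0.1946, 0.4817, -0.5195, 0.9272, -0.3746, 0.0000]
J4: z=[-0.2649, -0.6556, 0.7071] o=[-0.0470, -1.1226, 0.5839] → [0.4731, -0.3897, -0.1841, -0.2649, -0.6556, 0.7071]
V = J·q̇ = [0.9625, -0.1654, 0.2207, 0.1401, 0.6298, 0.5476]

0.9625 -0.1654 0.2207 0.1401 0.6298 0.5476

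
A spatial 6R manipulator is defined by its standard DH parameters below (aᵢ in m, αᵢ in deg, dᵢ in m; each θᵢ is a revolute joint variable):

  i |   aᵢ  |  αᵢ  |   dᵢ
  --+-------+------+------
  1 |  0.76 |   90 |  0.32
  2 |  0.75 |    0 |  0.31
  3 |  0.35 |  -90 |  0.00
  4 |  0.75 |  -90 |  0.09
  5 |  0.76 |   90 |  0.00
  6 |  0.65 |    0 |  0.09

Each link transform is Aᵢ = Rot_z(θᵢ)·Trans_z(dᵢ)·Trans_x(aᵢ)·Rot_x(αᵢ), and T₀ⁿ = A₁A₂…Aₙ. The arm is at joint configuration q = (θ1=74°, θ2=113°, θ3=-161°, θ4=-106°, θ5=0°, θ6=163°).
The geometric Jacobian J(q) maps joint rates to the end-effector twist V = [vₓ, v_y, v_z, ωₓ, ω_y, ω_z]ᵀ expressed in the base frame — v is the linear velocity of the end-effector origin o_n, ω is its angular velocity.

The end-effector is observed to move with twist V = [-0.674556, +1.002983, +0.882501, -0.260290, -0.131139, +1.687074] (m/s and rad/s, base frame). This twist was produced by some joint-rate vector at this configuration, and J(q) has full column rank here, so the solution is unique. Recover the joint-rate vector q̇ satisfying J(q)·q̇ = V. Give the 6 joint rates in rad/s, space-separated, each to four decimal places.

o_n = [1.3879, 0.4273, 0.9169]
J₁: ẑ×o_n = [-0.4273, 1.3879, 0.0000], ω = ẑ
J2: z=[0.9613, -0.2756, 0.0000] o=[0.2095, 0.7306, 0.3200] → [-0.1645, -0.5738, 0.0333, 0.9613, -0.2756, 0.0000]
J3: z=[0.9613, -0.2756, 0.0000] o=[0.4267, 0.3634, 1.0104] → [0.0258, 0.0898, 0.3263, 0.9613, -0.2756, 0.0000]
J4: z=[0.2048, 0.7144, 0.6691] o=[0.4913, 0.5885, 0.7503] → [0.2270, 0.5658, -0.6736, 0.2048, 0.7144, 0.6691]
J5: z=[0.4423, 0.5423, -0.7144] o=[1.1646, 0.3211, 0.9641] → [0.0502, -0.1387, -0.0742, 0.4423, 0.5423, -0.7144]
J6: z=[0.2048, 0.7144, 0.6691] o=[1.8282, -0.0150, 1.1198] → [-0.4408, -0.2531, 0.4051, 0.2048, 0.7144, 0.6691]
q̇ = J⁺·V = [0.6260, -0.6430, 0.6930, -0.3510, -0.9580, 0.9140]

0.6260 -0.6430 0.6930 -0.3510 -0.9580 0.9140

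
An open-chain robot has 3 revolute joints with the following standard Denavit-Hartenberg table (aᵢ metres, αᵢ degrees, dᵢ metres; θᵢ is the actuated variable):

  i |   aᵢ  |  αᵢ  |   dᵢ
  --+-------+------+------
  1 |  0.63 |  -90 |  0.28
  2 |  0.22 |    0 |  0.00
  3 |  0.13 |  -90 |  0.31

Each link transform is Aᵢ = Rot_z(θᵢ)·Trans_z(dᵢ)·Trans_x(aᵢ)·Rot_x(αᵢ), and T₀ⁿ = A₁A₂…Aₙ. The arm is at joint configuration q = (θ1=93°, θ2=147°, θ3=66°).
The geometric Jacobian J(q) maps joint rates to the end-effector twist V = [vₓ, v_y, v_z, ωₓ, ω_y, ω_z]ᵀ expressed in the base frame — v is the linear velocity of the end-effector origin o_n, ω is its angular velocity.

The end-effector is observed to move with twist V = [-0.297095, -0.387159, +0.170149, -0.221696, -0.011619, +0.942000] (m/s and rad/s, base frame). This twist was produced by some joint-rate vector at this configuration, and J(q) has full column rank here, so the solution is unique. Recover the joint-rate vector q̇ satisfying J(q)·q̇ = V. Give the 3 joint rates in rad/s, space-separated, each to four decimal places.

o_n = [-0.3272, 0.3198, 0.2310]
J₁: ẑ×o_n = [-0.3198, -0.3272, 0.0000], ω = ẑ
J2: z=[-0.9986, -0.0523, 0.0000] o=[-0.0330, 0.6291, 0.2800] → [0.0026, -0.0490, 0.2935, -0.9986, -0.0523, 0.0000]
J3: z=[-0.9986, -0.0523, 0.0000] o=[-0.0233, 0.4449, 0.1602] → [-0.0037, 0.0707, 0.1090, -0.9986, -0.0523, 0.0000]
q̇ = J⁺·V = [0.9420, 0.7910, -0.5690]

0.9420 0.7910 -0.5690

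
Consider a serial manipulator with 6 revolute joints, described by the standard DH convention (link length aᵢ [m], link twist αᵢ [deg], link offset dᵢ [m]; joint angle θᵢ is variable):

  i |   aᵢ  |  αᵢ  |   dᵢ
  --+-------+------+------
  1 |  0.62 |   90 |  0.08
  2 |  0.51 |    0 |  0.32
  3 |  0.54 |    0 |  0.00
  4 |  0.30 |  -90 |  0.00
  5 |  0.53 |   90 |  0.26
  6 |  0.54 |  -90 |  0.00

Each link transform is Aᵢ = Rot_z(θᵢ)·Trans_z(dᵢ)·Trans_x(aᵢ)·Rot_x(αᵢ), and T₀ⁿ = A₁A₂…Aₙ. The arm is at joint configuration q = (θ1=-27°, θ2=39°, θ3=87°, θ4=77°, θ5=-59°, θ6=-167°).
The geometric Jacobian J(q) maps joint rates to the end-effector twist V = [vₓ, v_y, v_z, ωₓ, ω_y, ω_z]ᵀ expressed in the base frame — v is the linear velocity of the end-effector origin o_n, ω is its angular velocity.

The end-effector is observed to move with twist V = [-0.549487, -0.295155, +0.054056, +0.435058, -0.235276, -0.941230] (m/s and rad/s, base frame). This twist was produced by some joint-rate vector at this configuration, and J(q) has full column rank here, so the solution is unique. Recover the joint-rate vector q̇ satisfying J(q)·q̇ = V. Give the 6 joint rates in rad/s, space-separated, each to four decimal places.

-0.9610 -0.5910 0.6520 -0.3270 0.1750 0.5400

o_n = [0.2765, -0.5037, 0.5923]
J₁: ẑ×o_n = [0.5037, 0.2765, -0.0000], ω = ẑ
J2: z=[-0.4540, -0.8910, 0.0000] o=[0.5524, -0.2815, 0.0800] → [-0.4565, 0.2326, -0.1449, -0.4540, -0.8910, 0.0000]
J3: z=[-0.4540, -0.8910, 0.0000] o=[0.7603, -0.7465, 0.4010] → [-0.1705, 0.0869, -0.5412, -0.4540, -0.8910, 0.0000]
J4: z=[-0.4540, -0.8910, 0.0000] o=[0.4775, -0.6024, 0.8378] → [0.2187, -0.1115, -0.2238, -0.4540, -0.8910, 0.0000]
J5: z=[0.3481, -0.1774, -0.9205] o=[0.2314, -0.4771, 0.7206] → [-0.0018, 0.0031, -0.0013, 0.3481, -0.1774, -0.9205]
J6: z=[0.4692, -0.8171, 0.3349] o=[-0.1082, -0.8139, 0.3746] → [-0.2818, 0.0267, 0.4599, 0.4692, -0.8171, 0.3349]
q̇ = J⁺·V = [-0.9610, -0.5910, 0.6520, -0.3270, 0.1750, 0.5400]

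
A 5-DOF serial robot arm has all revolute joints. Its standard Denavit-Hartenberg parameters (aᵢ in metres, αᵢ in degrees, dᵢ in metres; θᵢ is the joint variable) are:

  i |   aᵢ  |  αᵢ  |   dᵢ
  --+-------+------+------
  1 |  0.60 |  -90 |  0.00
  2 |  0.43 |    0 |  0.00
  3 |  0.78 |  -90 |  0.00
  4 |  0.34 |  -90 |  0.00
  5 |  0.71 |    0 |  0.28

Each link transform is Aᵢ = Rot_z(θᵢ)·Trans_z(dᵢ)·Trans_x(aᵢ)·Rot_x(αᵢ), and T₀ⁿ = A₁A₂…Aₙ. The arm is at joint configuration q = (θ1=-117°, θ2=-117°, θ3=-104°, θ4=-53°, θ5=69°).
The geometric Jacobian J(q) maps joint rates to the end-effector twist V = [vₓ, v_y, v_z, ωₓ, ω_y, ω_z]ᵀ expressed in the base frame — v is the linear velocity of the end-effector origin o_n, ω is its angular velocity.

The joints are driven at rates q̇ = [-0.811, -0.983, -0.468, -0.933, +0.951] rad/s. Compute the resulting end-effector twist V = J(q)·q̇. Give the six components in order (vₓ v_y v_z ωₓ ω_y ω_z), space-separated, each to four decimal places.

o_n = [0.3581, 0.0283, -1.0103]
J₁: ẑ×o_n = [-0.0283, 0.3581, 0.0000], ω = ẑ
J2: z=[0.8910, -0.4540, 0.0000] o=[-0.2724, -0.5346, 0.0000] → [0.4586, 0.9001, 0.7878, 0.8910, -0.4540, 0.0000]
J3: z=[0.8910, -0.4540, 0.0000] o=[-0.1838, -0.3607, 0.3831] → [0.6326, 1.2415, 0.5926, 0.8910, -0.4540, 0.0000]
J4: z=[0.2978, 0.5846, 0.7547] o=[0.0835, 0.1638, -0.1286] → [-0.4131, 0.4699, -0.2009, 0.2978, 0.5846, 0.7547]
J5: z=[-0.2626, 0.8103, -0.5240] o=[0.3955, 0.1782, -0.2628] → [-0.6841, -0.1767, 0.0697, -0.2626, 0.8103, -0.5240]
V = J·q̇ = [-0.9892, -2.3627, -0.7980, -1.8205, 0.8839, -2.0134]

-0.9892 -2.3627 -0.7980 -1.8205 0.8839 -2.0134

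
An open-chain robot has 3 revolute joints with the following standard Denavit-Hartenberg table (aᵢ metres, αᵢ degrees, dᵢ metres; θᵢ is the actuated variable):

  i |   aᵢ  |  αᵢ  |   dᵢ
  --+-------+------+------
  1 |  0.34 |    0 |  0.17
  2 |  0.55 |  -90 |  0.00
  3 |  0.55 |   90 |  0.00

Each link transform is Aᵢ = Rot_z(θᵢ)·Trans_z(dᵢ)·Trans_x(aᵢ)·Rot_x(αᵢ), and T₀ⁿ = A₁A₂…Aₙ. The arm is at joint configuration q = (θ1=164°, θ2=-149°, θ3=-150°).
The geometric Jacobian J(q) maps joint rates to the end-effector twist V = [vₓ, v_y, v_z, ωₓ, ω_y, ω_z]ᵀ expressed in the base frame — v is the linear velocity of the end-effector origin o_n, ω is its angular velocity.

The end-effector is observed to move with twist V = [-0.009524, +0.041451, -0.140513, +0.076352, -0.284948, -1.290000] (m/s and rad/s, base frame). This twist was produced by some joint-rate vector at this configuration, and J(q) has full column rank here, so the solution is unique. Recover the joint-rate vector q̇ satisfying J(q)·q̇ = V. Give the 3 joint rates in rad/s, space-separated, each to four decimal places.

o_n = [-0.2557, 0.1128, 0.4450]
J₁: ẑ×o_n = [-0.1128, -0.2557, 0.0000], ω = ẑ
J2: z=[0.0000, 0.0000, 1.0000] o=[-0.3268, 0.0937, 0.1700] → [-0.0191, 0.0712, 0.0000, 0.0000, 0.0000, 1.0000]
J3: z=[-0.2588, 0.9659, 0.0000] o=[0.2044, 0.2361, 0.1700] → [0.2656, 0.0712, 0.4763, -0.2588, 0.9659, 0.0000]
q̇ = J⁺·V = [-0.4720, -0.8180, -0.2950]

-0.4720 -0.8180 -0.2950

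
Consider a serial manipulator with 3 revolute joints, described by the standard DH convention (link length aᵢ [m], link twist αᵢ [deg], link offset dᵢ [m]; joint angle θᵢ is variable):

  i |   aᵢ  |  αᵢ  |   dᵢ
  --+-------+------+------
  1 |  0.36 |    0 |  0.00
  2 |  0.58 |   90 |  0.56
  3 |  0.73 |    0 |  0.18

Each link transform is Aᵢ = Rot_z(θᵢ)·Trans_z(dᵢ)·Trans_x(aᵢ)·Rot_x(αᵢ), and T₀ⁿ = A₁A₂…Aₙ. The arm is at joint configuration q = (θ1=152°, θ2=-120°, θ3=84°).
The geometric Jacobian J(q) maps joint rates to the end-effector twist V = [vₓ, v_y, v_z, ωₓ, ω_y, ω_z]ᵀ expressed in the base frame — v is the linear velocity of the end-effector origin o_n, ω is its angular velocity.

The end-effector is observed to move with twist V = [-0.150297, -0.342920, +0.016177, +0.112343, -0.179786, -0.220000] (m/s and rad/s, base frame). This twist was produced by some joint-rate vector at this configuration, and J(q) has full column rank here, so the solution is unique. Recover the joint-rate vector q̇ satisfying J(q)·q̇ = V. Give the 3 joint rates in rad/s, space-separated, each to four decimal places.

0.3710 -0.5910 0.2120

o_n = [0.3341, 0.3642, 1.2860]
J₁: ẑ×o_n = [-0.3642, 0.3341, 0.0000], ω = ẑ
J2: z=[0.0000, 0.0000, 1.0000] o=[-0.3179, 0.1690, 0.0000] → [-0.1951, 0.6520, 0.0000, 0.0000, 0.0000, 1.0000]
J3: z=[0.5299, -0.8480, 0.0000] o=[0.1740, 0.4764, 0.5600] → [-0.6157, -0.3847, 0.0763, 0.5299, -0.8480, 0.0000]
q̇ = J⁺·V = [0.3710, -0.5910, 0.2120]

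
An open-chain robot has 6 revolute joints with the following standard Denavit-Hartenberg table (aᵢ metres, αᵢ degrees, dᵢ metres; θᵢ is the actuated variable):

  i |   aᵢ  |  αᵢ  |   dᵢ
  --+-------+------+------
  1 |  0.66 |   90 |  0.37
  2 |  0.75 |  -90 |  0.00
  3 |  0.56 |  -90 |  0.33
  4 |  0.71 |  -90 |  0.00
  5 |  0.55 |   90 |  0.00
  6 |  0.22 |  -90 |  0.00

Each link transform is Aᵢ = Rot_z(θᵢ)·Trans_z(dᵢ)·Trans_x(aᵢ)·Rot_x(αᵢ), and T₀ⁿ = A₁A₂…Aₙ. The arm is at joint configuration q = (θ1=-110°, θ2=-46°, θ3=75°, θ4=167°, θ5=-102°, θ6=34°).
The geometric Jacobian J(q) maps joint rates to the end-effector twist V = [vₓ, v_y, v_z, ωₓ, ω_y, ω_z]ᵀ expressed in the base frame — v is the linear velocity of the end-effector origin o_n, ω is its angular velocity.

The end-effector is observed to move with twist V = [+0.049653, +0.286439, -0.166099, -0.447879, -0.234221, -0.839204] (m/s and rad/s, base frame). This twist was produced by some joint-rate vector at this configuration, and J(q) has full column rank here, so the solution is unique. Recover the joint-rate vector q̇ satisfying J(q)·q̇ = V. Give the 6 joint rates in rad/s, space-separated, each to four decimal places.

o_n = [-0.1545, -0.9352, 0.5557]
J₁: ẑ×o_n = [0.9352, -0.1545, 0.0000], ω = ẑ
J2: z=[-0.9397, 0.3420, 0.0000] o=[-0.2257, -0.6202, 0.3700] → [0.0635, 0.1745, 0.2717, -0.9397, 0.3420, 0.0000]
J3: z=[-0.2460, -0.6760, 0.6947] o=[-0.4039, -1.1098, -0.1695] → [-0.6114, 0.3517, 0.1257, -0.2460, -0.6760, 0.6947]
J4: z=[0.4727, 0.5420, 0.6948] o=[-0.0113, -1.6125, -0.0445] → [-0.1452, -0.3833, 0.3978, 0.4727, 0.5420, 0.6948]
J5: z=[-0.4301, -0.5463, 0.7187] o=[-0.5573, -1.1591, -0.0267] → [-0.4790, 0.5400, 0.1238, -0.4301, -0.5463, 0.7187]
J6: z=[0.6541, -0.7373, -0.1691] o=[-0.2151, -0.9405, 0.3443] → [-0.1550, -0.1485, 0.0481, 0.6541, -0.7373, -0.1691]
q̇ = J⁺·V = [-0.2170, 0.3480, -0.6150, -0.6200, 0.3970, 0.2930]

-0.2170 0.3480 -0.6150 -0.6200 0.3970 0.2930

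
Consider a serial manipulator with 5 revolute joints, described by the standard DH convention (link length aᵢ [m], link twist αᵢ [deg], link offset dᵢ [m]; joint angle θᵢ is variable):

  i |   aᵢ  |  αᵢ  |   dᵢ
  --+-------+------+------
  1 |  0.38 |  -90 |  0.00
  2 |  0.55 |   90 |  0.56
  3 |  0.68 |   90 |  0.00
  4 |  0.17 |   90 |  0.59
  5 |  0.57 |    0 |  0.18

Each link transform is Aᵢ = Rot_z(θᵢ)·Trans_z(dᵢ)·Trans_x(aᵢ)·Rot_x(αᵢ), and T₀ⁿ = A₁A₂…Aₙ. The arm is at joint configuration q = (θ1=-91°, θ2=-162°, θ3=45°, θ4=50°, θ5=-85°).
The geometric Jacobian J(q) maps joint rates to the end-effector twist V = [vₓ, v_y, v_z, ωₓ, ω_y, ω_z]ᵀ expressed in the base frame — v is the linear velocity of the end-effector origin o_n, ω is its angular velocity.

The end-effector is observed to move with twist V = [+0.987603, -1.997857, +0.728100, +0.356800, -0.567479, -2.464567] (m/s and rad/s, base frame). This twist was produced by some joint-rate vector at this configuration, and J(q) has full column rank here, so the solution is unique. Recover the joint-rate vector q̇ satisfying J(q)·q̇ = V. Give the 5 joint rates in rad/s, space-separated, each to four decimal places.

o_n = [1.2366, 0.7978, 0.3344]
J₁: ẑ×o_n = [-0.7978, 1.2366, 0.0000], ω = ẑ
J2: z=[0.9998, -0.0175, 0.0000] o=[-0.0066, -0.3799, 0.0000] → [-0.0058, -0.3343, 1.1992, 0.9998, -0.0175, 0.0000]
J3: z=[0.0054, 0.3090, -0.9511] o=[0.5624, 0.1333, 0.1700] → [0.6828, -0.6421, -0.2047, 0.0054, 0.3090, -0.9511]
J4: z=[-0.6953, 0.6847, 0.2185] o=[1.0512, 0.5821, 0.3185] → [-0.0363, 0.0515, -0.2769, -0.6953, 0.6847, 0.2185]
J5: z=[0.5471, 0.3070, 0.7787] o=[0.7202, 1.0985, 0.3475] → [0.2301, 0.4093, -0.3231, 0.5471, 0.3070, 0.7787]
q̇ = J⁺·V = [-0.7350, 0.3190, 0.8660, -0.7890, -0.9420]

-0.7350 0.3190 0.8660 -0.7890 -0.9420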